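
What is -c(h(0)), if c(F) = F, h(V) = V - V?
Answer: 0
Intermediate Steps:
h(V) = 0
-c(h(0)) = -1*0 = 0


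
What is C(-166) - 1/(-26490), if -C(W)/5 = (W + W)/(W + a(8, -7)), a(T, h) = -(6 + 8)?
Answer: -732887/79470 ≈ -9.2222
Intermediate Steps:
a(T, h) = -14 (a(T, h) = -1*14 = -14)
C(W) = -10*W/(-14 + W) (C(W) = -5*(W + W)/(W - 14) = -5*2*W/(-14 + W) = -10*W/(-14 + W))
C(-166) - 1/(-26490) = -10*(-166)/(-14 - 166) - 1/(-26490) = -10*(-166)/(-180) - 1*(-1/26490) = -10*(-166)*(-1/180) + 1/26490 = -83/9 + 1/26490 = -732887/79470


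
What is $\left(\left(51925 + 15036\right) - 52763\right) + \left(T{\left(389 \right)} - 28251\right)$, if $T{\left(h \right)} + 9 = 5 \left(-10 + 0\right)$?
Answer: $-14112$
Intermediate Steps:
$T{\left(h \right)} = -59$ ($T{\left(h \right)} = -9 + 5 \left(-10 + 0\right) = -9 + 5 \left(-10\right) = -9 - 50 = -59$)
$\left(\left(51925 + 15036\right) - 52763\right) + \left(T{\left(389 \right)} - 28251\right) = \left(\left(51925 + 15036\right) - 52763\right) - 28310 = \left(66961 - 52763\right) - 28310 = 14198 - 28310 = -14112$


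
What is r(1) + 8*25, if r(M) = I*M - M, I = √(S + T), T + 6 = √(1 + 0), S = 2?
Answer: 199 + I*√3 ≈ 199.0 + 1.732*I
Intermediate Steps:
T = -5 (T = -6 + √(1 + 0) = -6 + √1 = -6 + 1 = -5)
I = I*√3 (I = √(2 - 5) = √(-3) = I*√3 ≈ 1.732*I)
r(M) = -M + I*M*√3 (r(M) = (I*√3)*M - M = I*M*√3 - M = -M + I*M*√3)
r(1) + 8*25 = 1*(-1 + I*√3) + 8*25 = (-1 + I*√3) + 200 = 199 + I*√3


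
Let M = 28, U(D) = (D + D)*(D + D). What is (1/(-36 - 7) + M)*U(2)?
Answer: 19248/43 ≈ 447.63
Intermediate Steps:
U(D) = 4*D² (U(D) = (2*D)*(2*D) = 4*D²)
(1/(-36 - 7) + M)*U(2) = (1/(-36 - 7) + 28)*(4*2²) = (1/(-43) + 28)*(4*4) = (-1/43 + 28)*16 = (1203/43)*16 = 19248/43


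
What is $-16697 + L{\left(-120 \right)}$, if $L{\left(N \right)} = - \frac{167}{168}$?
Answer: $- \frac{2805263}{168} \approx -16698.0$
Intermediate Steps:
$L{\left(N \right)} = - \frac{167}{168}$ ($L{\left(N \right)} = \left(-167\right) \frac{1}{168} = - \frac{167}{168}$)
$-16697 + L{\left(-120 \right)} = -16697 - \frac{167}{168} = - \frac{2805263}{168}$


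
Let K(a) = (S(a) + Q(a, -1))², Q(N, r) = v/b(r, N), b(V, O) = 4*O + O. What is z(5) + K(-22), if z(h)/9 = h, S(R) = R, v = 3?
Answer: 6415429/12100 ≈ 530.20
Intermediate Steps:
b(V, O) = 5*O
z(h) = 9*h
Q(N, r) = 3/(5*N) (Q(N, r) = 3/((5*N)) = 3*(1/(5*N)) = 3/(5*N))
K(a) = (a + 3/(5*a))²
z(5) + K(-22) = 9*5 + (-22 + (⅗)/(-22))² = 45 + (-22 + (⅗)*(-1/22))² = 45 + (-22 - 3/110)² = 45 + (-2423/110)² = 45 + 5870929/12100 = 6415429/12100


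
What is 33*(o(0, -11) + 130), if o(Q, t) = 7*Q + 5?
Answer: 4455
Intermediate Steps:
o(Q, t) = 5 + 7*Q
33*(o(0, -11) + 130) = 33*((5 + 7*0) + 130) = 33*((5 + 0) + 130) = 33*(5 + 130) = 33*135 = 4455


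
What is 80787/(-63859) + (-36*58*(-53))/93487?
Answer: -485641893/5969986333 ≈ -0.081347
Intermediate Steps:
80787/(-63859) + (-36*58*(-53))/93487 = 80787*(-1/63859) - 2088*(-53)*(1/93487) = -80787/63859 + 110664*(1/93487) = -80787/63859 + 110664/93487 = -485641893/5969986333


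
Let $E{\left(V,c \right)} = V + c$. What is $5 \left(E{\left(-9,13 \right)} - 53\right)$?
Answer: $-245$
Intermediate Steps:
$5 \left(E{\left(-9,13 \right)} - 53\right) = 5 \left(\left(-9 + 13\right) - 53\right) = 5 \left(4 - 53\right) = 5 \left(-49\right) = -245$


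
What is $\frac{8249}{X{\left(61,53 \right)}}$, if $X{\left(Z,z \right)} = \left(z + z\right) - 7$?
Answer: $\frac{8249}{99} \approx 83.323$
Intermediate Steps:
$X{\left(Z,z \right)} = -7 + 2 z$ ($X{\left(Z,z \right)} = 2 z - 7 = -7 + 2 z$)
$\frac{8249}{X{\left(61,53 \right)}} = \frac{8249}{-7 + 2 \cdot 53} = \frac{8249}{-7 + 106} = \frac{8249}{99}$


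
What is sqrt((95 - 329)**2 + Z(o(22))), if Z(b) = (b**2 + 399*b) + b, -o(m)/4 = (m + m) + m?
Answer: 2*sqrt(4713) ≈ 137.30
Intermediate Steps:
o(m) = -12*m (o(m) = -4*((m + m) + m) = -4*(2*m + m) = -12*m)
Z(b) = b**2 + 400*b
sqrt((95 - 329)**2 + Z(o(22))) = sqrt((95 - 329)**2 + (-12*22)*(400 - 12*22)) = sqrt((-234)**2 - 264*(400 - 264)) = sqrt(54756 - 264*136) = sqrt(54756 - 35904) = sqrt(18852) = 2*sqrt(4713)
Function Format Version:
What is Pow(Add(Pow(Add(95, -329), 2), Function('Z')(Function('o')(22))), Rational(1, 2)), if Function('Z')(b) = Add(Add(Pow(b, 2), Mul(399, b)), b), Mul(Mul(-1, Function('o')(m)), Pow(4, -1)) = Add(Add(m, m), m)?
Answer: Mul(2, Pow(4713, Rational(1, 2))) ≈ 137.30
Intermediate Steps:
Function('o')(m) = Mul(-12, m) (Function('o')(m) = Mul(-4, Add(Add(m, m), m)) = Mul(-4, Add(Mul(2, m), m)) = Mul(-4, Mul(3, m)) = Mul(-12, m))
Function('Z')(b) = Add(Pow(b, 2), Mul(400, b))
Pow(Add(Pow(Add(95, -329), 2), Function('Z')(Function('o')(22))), Rational(1, 2)) = Pow(Add(Pow(Add(95, -329), 2), Mul(Mul(-12, 22), Add(400, Mul(-12, 22)))), Rational(1, 2)) = Pow(Add(Pow(-234, 2), Mul(-264, Add(400, -264))), Rational(1, 2)) = Pow(Add(54756, Mul(-264, 136)), Rational(1, 2)) = Pow(Add(54756, -35904), Rational(1, 2)) = Pow(18852, Rational(1, 2)) = Mul(2, Pow(4713, Rational(1, 2)))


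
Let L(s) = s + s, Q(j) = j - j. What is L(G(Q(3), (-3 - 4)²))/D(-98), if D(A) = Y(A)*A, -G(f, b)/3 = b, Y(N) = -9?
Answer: -⅓ ≈ -0.33333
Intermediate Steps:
Q(j) = 0
G(f, b) = -3*b
L(s) = 2*s
D(A) = -9*A
L(G(Q(3), (-3 - 4)²))/D(-98) = (2*(-3*(-3 - 4)²))/((-9*(-98))) = (2*(-3*(-7)²))/882 = (2*(-3*49))*(1/882) = (2*(-147))*(1/882) = -294*1/882 = -⅓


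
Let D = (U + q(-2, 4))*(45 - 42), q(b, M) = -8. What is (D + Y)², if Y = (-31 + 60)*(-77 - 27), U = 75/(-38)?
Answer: 13396905025/1444 ≈ 9.2776e+6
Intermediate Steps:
U = -75/38 (U = 75*(-1/38) = -75/38 ≈ -1.9737)
D = -1137/38 (D = (-75/38 - 8)*(45 - 42) = -379/38*3 = -1137/38 ≈ -29.921)
Y = -3016 (Y = 29*(-104) = -3016)
(D + Y)² = (-1137/38 - 3016)² = (-115745/38)² = 13396905025/1444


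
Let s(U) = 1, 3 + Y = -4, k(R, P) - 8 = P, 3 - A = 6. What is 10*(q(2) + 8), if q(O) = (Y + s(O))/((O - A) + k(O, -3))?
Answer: 74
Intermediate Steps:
A = -3 (A = 3 - 1*6 = 3 - 6 = -3)
k(R, P) = 8 + P
Y = -7 (Y = -3 - 4 = -7)
q(O) = -6/(8 + O) (q(O) = (-7 + 1)/((O - 1*(-3)) + (8 - 3)) = -6/((O + 3) + 5) = -6/((3 + O) + 5) = -6/(8 + O))
10*(q(2) + 8) = 10*(-6/(8 + 2) + 8) = 10*(-6/10 + 8) = 10*(-6*1/10 + 8) = 10*(-3/5 + 8) = 10*(37/5) = 74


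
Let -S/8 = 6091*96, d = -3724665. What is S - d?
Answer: -953223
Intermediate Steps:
S = -4677888 (S = -48728*96 = -8*584736 = -4677888)
S - d = -4677888 - 1*(-3724665) = -4677888 + 3724665 = -953223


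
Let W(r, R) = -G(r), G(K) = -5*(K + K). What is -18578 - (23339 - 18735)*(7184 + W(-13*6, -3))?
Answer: -29502594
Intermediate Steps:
G(K) = -10*K
W(r, R) = 10*r (W(r, R) = -(-10)*r = 10*r)
-18578 - (23339 - 18735)*(7184 + W(-13*6, -3)) = -18578 - (23339 - 18735)*(7184 + 10*(-13*6)) = -18578 - 4604*(7184 + 10*(-78)) = -18578 - 4604*(7184 - 780) = -18578 - 4604*6404 = -18578 - 1*29484016 = -18578 - 29484016 = -29502594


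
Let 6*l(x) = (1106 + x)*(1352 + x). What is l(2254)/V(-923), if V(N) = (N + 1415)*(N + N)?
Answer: -84140/37843 ≈ -2.2234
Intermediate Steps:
V(N) = 2*N*(1415 + N) (V(N) = (1415 + N)*(2*N) = 2*N*(1415 + N))
l(x) = (1106 + x)*(1352 + x)/6 (l(x) = ((1106 + x)*(1352 + x))/6 = (1106 + x)*(1352 + x)/6)
l(2254)/V(-923) = (747656/3 + (⅙)*2254² + (1229/3)*2254)/((2*(-923)*(1415 - 923))) = (747656/3 + (⅙)*5080516 + 2770166/3)/((2*(-923)*492)) = (747656/3 + 2540258/3 + 2770166/3)/(-908232) = 2019360*(-1/908232) = -84140/37843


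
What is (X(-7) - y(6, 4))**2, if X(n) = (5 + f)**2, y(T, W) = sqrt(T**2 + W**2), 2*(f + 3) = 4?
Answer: 308 - 64*sqrt(13) ≈ 77.245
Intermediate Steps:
f = -1 (f = -3 + (1/2)*4 = -3 + 2 = -1)
X(n) = 16 (X(n) = (5 - 1)**2 = 4**2 = 16)
(X(-7) - y(6, 4))**2 = (16 - sqrt(6**2 + 4**2))**2 = (16 - sqrt(36 + 16))**2 = (16 - sqrt(52))**2 = (16 - 2*sqrt(13))**2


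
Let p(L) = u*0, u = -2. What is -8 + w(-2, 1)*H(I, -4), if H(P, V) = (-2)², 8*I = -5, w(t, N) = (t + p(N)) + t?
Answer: -24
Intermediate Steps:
p(L) = 0 (p(L) = -2*0 = 0)
w(t, N) = 2*t (w(t, N) = (t + 0) + t = t + t = 2*t)
I = -5/8 (I = (⅛)*(-5) = -5/8 ≈ -0.62500)
H(P, V) = 4
-8 + w(-2, 1)*H(I, -4) = -8 + (2*(-2))*4 = -8 - 4*4 = -8 - 16 = -24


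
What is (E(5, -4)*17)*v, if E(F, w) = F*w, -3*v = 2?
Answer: 680/3 ≈ 226.67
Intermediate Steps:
v = -⅔ (v = -⅓*2 = -⅔ ≈ -0.66667)
(E(5, -4)*17)*v = ((5*(-4))*17)*(-⅔) = -20*17*(-⅔) = -340*(-⅔) = 680/3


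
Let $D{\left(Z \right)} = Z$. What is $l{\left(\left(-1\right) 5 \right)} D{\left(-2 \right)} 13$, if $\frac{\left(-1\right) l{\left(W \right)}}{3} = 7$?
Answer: $546$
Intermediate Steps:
$l{\left(W \right)} = -21$ ($l{\left(W \right)} = \left(-3\right) 7 = -21$)
$l{\left(\left(-1\right) 5 \right)} D{\left(-2 \right)} 13 = \left(-21\right) \left(-2\right) 13 = 42 \cdot 13 = 546$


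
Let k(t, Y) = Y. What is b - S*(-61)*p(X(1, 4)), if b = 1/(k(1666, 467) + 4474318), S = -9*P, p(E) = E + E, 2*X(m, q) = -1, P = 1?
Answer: 2456656966/4474785 ≈ 549.00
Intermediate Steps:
X(m, q) = -½ (X(m, q) = (½)*(-1) = -½)
p(E) = 2*E
S = -9 (S = -9*1 = -9)
b = 1/4474785 (b = 1/(467 + 4474318) = 1/4474785 ≈ 2.2347e-7)
b - S*(-61)*p(X(1, 4)) = 1/4474785 - (-9*(-61))*2*(-½) = 1/4474785 - 549*(-1) = 1/4474785 - 1*(-549) = 1/4474785 + 549 = 2456656966/4474785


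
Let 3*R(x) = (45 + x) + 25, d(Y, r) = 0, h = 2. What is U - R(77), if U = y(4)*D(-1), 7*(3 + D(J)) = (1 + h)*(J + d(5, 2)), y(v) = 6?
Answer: -487/7 ≈ -69.571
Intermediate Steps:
R(x) = 70/3 + x/3 (R(x) = ((45 + x) + 25)/3 = (70 + x)/3 = 70/3 + x/3)
D(J) = -3 + 3*J/7 (D(J) = -3 + ((1 + 2)*(J + 0))/7 = -3 + (3*J)/7 = -3 + 3*J/7)
U = -144/7 (U = 6*(-3 + (3/7)*(-1)) = 6*(-3 - 3/7) = 6*(-24/7) = -144/7 ≈ -20.571)
U - R(77) = -144/7 - (70/3 + (⅓)*77) = -144/7 - (70/3 + 77/3) = -144/7 - 1*49 = -144/7 - 49 = -487/7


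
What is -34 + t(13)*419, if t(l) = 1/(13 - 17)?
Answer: -555/4 ≈ -138.75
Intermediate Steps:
t(l) = -1/4 (t(l) = 1/(-4) = -1/4)
-34 + t(13)*419 = -34 - 1/4*419 = -34 - 419/4 = -555/4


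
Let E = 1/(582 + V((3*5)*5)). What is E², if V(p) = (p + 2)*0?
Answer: 1/338724 ≈ 2.9523e-6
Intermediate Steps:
V(p) = 0 (V(p) = (2 + p)*0 = 0)
E = 1/582 (E = 1/(582 + 0) = 1/582 ≈ 0.0017182)
E² = (1/582)² = 1/338724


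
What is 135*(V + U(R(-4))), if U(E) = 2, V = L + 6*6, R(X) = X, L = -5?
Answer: 4455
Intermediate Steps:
V = 31 (V = -5 + 6*6 = -5 + 36 = 31)
135*(V + U(R(-4))) = 135*(31 + 2) = 135*33 = 4455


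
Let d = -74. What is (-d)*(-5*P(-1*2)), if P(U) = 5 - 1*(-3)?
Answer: -2960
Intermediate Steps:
P(U) = 8 (P(U) = 5 + 3 = 8)
(-d)*(-5*P(-1*2)) = (-1*(-74))*(-5*8) = 74*(-40) = -2960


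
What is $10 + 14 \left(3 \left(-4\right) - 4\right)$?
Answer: $-214$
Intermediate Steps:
$10 + 14 \left(3 \left(-4\right) - 4\right) = 10 + 14 \left(-12 - 4\right) = 10 + 14 \left(-16\right) = 10 - 224 = -214$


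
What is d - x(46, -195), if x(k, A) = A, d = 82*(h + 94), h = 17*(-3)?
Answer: 3721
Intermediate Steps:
h = -51
d = 3526 (d = 82*(-51 + 94) = 82*43 = 3526)
d - x(46, -195) = 3526 - 1*(-195) = 3526 + 195 = 3721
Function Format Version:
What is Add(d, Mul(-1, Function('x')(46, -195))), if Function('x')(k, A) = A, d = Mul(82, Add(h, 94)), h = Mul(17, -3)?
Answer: 3721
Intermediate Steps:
h = -51
d = 3526 (d = Mul(82, Add(-51, 94)) = Mul(82, 43) = 3526)
Add(d, Mul(-1, Function('x')(46, -195))) = Add(3526, Mul(-1, -195)) = Add(3526, 195) = 3721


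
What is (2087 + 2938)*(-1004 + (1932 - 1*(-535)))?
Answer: 7351575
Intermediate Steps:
(2087 + 2938)*(-1004 + (1932 - 1*(-535))) = 5025*(-1004 + (1932 + 535)) = 5025*(-1004 + 2467) = 5025*1463 = 7351575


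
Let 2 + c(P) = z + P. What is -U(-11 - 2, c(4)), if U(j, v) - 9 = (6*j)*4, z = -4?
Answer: 303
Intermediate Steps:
c(P) = -6 + P (c(P) = -2 + (-4 + P) = -6 + P)
U(j, v) = 9 + 24*j (U(j, v) = 9 + (6*j)*4 = 9 + 24*j)
-U(-11 - 2, c(4)) = -(9 + 24*(-11 - 2)) = -(9 + 24*(-13)) = -(9 - 312) = -1*(-303) = 303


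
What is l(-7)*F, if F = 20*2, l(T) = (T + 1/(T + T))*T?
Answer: 1980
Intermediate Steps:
l(T) = T*(T + 1/(2*T)) (l(T) = (T + 1/(2*T))*T = T*(T + 1/(2*T)))
F = 40
l(-7)*F = (½ + (-7)²)*40 = (½ + 49)*40 = (99/2)*40 = 1980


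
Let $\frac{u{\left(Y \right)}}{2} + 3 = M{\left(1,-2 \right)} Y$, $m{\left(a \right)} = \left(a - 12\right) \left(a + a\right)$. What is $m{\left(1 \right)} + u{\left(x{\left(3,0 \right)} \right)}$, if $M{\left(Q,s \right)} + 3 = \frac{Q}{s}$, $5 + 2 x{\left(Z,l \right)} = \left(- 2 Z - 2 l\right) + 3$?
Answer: $0$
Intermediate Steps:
$x{\left(Z,l \right)} = -1 - Z - l$ ($x{\left(Z,l \right)} = - \frac{5}{2} + \frac{\left(- 2 Z - 2 l\right) + 3}{2} = - \frac{5}{2} + \frac{3 - 2 Z - 2 l}{2} = - \frac{5}{2} - \left(- \frac{3}{2} + Z + l\right) = -1 - Z - l$)
$M{\left(Q,s \right)} = -3 + \frac{Q}{s}$
$m{\left(a \right)} = 2 a \left(-12 + a\right)$ ($m{\left(a \right)} = \left(-12 + a\right) 2 a = 2 a \left(-12 + a\right)$)
$u{\left(Y \right)} = -6 - 7 Y$ ($u{\left(Y \right)} = -6 + 2 \left(-3 + 1 \frac{1}{-2}\right) Y = -6 + 2 \left(-3 + 1 \left(- \frac{1}{2}\right)\right) Y = -6 + 2 \left(-3 - \frac{1}{2}\right) Y = -6 + 2 \left(- \frac{7 Y}{2}\right) = -6 - 7 Y$)
$m{\left(1 \right)} + u{\left(x{\left(3,0 \right)} \right)} = 2 \cdot 1 \left(-12 + 1\right) - \left(6 + 7 \left(-1 - 3 - 0\right)\right) = 2 \cdot 1 \left(-11\right) - \left(6 + 7 \left(-1 - 3 + 0\right)\right) = -22 - -22 = -22 + \left(-6 + 28\right) = -22 + 22 = 0$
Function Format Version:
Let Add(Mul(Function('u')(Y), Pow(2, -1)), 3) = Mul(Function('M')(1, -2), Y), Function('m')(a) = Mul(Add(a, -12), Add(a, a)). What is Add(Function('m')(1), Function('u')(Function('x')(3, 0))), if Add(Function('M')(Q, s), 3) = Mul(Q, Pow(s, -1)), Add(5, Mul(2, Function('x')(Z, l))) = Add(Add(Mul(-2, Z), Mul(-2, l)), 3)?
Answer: 0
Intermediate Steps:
Function('x')(Z, l) = Add(-1, Mul(-1, Z), Mul(-1, l)) (Function('x')(Z, l) = Add(Rational(-5, 2), Mul(Rational(1, 2), Add(Add(Mul(-2, Z), Mul(-2, l)), 3))) = Add(Rational(-5, 2), Mul(Rational(1, 2), Add(3, Mul(-2, Z), Mul(-2, l)))) = Add(Rational(-5, 2), Add(Rational(3, 2), Mul(-1, Z), Mul(-1, l))) = Add(-1, Mul(-1, Z), Mul(-1, l)))
Function('M')(Q, s) = Add(-3, Mul(Q, Pow(s, -1)))
Function('m')(a) = Mul(2, a, Add(-12, a)) (Function('m')(a) = Mul(Add(-12, a), Mul(2, a)) = Mul(2, a, Add(-12, a)))
Function('u')(Y) = Add(-6, Mul(-7, Y)) (Function('u')(Y) = Add(-6, Mul(2, Mul(Add(-3, Mul(1, Pow(-2, -1))), Y))) = Add(-6, Mul(2, Mul(Add(-3, Mul(1, Rational(-1, 2))), Y))) = Add(-6, Mul(2, Mul(Add(-3, Rational(-1, 2)), Y))) = Add(-6, Mul(2, Mul(Rational(-7, 2), Y))) = Add(-6, Mul(-7, Y)))
Add(Function('m')(1), Function('u')(Function('x')(3, 0))) = Add(Mul(2, 1, Add(-12, 1)), Add(-6, Mul(-7, Add(-1, Mul(-1, 3), Mul(-1, 0))))) = Add(Mul(2, 1, -11), Add(-6, Mul(-7, Add(-1, -3, 0)))) = Add(-22, Add(-6, Mul(-7, -4))) = Add(-22, Add(-6, 28)) = Add(-22, 22) = 0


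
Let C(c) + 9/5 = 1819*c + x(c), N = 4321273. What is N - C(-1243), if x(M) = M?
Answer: 32917674/5 ≈ 6.5835e+6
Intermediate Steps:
C(c) = -9/5 + 1820*c (C(c) = -9/5 + (1819*c + c) = -9/5 + 1820*c)
N - C(-1243) = 4321273 - (-9/5 + 1820*(-1243)) = 4321273 - (-9/5 - 2262260) = 4321273 - 1*(-11311309/5) = 4321273 + 11311309/5 = 32917674/5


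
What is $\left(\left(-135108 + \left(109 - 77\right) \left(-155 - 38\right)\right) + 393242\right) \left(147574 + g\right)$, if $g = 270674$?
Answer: $105380929584$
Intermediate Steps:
$\left(\left(-135108 + \left(109 - 77\right) \left(-155 - 38\right)\right) + 393242\right) \left(147574 + g\right) = \left(\left(-135108 + \left(109 - 77\right) \left(-155 - 38\right)\right) + 393242\right) \left(147574 + 270674\right) = \left(\left(-135108 + 32 \left(-193\right)\right) + 393242\right) 418248 = \left(\left(-135108 - 6176\right) + 393242\right) 418248 = \left(-141284 + 393242\right) 418248 = 251958 \cdot 418248 = 105380929584$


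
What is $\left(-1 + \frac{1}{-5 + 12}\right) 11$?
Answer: $- \frac{66}{7} \approx -9.4286$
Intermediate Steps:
$\left(-1 + \frac{1}{-5 + 12}\right) 11 = \left(-1 + \frac{1}{7}\right) 11 = \left(- \frac{6}{7}\right) 11 = - \frac{66}{7}$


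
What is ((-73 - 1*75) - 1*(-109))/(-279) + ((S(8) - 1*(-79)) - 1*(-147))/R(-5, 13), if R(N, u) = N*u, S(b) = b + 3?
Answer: -21196/6045 ≈ -3.5064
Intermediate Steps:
S(b) = 3 + b
((-73 - 1*75) - 1*(-109))/(-279) + ((S(8) - 1*(-79)) - 1*(-147))/R(-5, 13) = ((-73 - 1*75) - 1*(-109))/(-279) + (((3 + 8) - 1*(-79)) - 1*(-147))/((-5*13)) = ((-73 - 75) + 109)*(-1/279) + ((11 + 79) + 147)/(-65) = (-148 + 109)*(-1/279) + (90 + 147)*(-1/65) = -39*(-1/279) + 237*(-1/65) = 13/93 - 237/65 = -21196/6045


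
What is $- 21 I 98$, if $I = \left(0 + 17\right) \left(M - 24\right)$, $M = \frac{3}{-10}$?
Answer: $\frac{4250799}{5} \approx 8.5016 \cdot 10^{5}$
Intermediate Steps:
$M = - \frac{3}{10}$ ($M = 3 \left(- \frac{1}{10}\right) = - \frac{3}{10} \approx -0.3$)
$I = - \frac{4131}{10}$ ($I = \left(0 + 17\right) \left(- \frac{3}{10} - 24\right) = 17 \left(- \frac{243}{10}\right) = - \frac{4131}{10} \approx -413.1$)
$- 21 I 98 = \left(-21\right) \left(- \frac{4131}{10}\right) 98 = \frac{86751}{10} \cdot 98 = \frac{4250799}{5}$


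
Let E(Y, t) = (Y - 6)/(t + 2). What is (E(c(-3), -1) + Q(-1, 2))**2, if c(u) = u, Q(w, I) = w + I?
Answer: 64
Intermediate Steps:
Q(w, I) = I + w
E(Y, t) = (-6 + Y)/(2 + t)
(E(c(-3), -1) + Q(-1, 2))**2 = ((-6 - 3)/(2 - 1) + (2 - 1))**2 = (-9/1 + 1)**2 = (1*(-9) + 1)**2 = (-9 + 1)**2 = (-8)**2 = 64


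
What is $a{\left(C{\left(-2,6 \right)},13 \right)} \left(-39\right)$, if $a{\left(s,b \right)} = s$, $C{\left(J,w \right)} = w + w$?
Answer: $-468$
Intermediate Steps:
$C{\left(J,w \right)} = 2 w$
$a{\left(C{\left(-2,6 \right)},13 \right)} \left(-39\right) = 2 \cdot 6 \left(-39\right) = 12 \left(-39\right) = -468$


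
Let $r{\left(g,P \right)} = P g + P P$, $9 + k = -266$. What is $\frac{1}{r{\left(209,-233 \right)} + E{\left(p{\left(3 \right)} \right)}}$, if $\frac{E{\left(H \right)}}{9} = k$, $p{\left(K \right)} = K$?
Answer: $\frac{1}{3117} \approx 0.00032082$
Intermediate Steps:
$k = -275$ ($k = -9 - 266 = -275$)
$r{\left(g,P \right)} = P^{2} + P g$ ($r{\left(g,P \right)} = P g + P^{2} = P^{2} + P g$)
$E{\left(H \right)} = -2475$ ($E{\left(H \right)} = 9 \left(-275\right) = -2475$)
$\frac{1}{r{\left(209,-233 \right)} + E{\left(p{\left(3 \right)} \right)}} = \frac{1}{- 233 \left(-233 + 209\right) - 2475} = \frac{1}{\left(-233\right) \left(-24\right) - 2475} = \frac{1}{5592 - 2475} = \frac{1}{3117}$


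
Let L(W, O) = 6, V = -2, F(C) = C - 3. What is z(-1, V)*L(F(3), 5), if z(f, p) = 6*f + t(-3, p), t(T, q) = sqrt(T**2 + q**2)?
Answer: -36 + 6*sqrt(13) ≈ -14.367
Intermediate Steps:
F(C) = -3 + C
z(f, p) = sqrt(9 + p**2) + 6*f (z(f, p) = 6*f + sqrt((-3)**2 + p**2) = 6*f + sqrt(9 + p**2) = sqrt(9 + p**2) + 6*f)
z(-1, V)*L(F(3), 5) = (sqrt(9 + (-2)**2) + 6*(-1))*6 = (sqrt(9 + 4) - 6)*6 = (sqrt(13) - 6)*6 = (-6 + sqrt(13))*6 = -36 + 6*sqrt(13)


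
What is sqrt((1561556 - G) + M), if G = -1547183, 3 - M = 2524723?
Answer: 3*sqrt(64891) ≈ 764.21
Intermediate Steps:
M = -2524720 (M = 3 - 1*2524723 = 3 - 2524723 = -2524720)
sqrt((1561556 - G) + M) = sqrt((1561556 - 1*(-1547183)) - 2524720) = sqrt((1561556 + 1547183) - 2524720) = sqrt(3108739 - 2524720) = sqrt(584019) = 3*sqrt(64891)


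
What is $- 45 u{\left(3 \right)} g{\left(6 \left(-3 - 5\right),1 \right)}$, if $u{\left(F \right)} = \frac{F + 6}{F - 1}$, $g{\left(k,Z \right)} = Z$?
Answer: $- \frac{405}{2} \approx -202.5$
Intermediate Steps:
$u{\left(F \right)} = \frac{6 + F}{-1 + F}$
$- 45 u{\left(3 \right)} g{\left(6 \left(-3 - 5\right),1 \right)} = - 45 \frac{6 + 3}{-1 + 3} \cdot 1 = - 45 \cdot \frac{1}{2} \cdot 9 \cdot 1 = \left(-45\right) \frac{9}{2} \cdot 1 = \left(- \frac{405}{2}\right) 1 = - \frac{405}{2}$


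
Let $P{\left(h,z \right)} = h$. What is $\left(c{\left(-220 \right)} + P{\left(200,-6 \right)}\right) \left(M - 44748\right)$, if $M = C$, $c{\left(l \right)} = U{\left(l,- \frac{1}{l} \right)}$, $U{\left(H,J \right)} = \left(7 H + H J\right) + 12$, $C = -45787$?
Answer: $120321015$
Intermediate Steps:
$U{\left(H,J \right)} = 12 + 7 H + H J$
$c{\left(l \right)} = 11 + 7 l$ ($c{\left(l \right)} = 12 + 7 l + l \left(- \frac{1}{l}\right) = 12 + 7 l - 1 = 11 + 7 l$)
$M = -45787$
$\left(c{\left(-220 \right)} + P{\left(200,-6 \right)}\right) \left(M - 44748\right) = \left(\left(11 + 7 \left(-220\right)\right) + 200\right) \left(-45787 - 44748\right) = \left(\left(11 - 1540\right) + 200\right) \left(-90535\right) = \left(-1529 + 200\right) \left(-90535\right) = \left(-1329\right) \left(-90535\right) = 120321015$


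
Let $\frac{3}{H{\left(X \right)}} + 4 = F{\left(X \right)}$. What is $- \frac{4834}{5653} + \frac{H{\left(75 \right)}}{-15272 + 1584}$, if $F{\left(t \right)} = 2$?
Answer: $- \frac{132318625}{154756528} \approx -0.85501$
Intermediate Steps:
$H{\left(X \right)} = - \frac{3}{2}$ ($H{\left(X \right)} = \frac{3}{-4 + 2} = \frac{3}{-2} = 3 \left(- \frac{1}{2}\right) = - \frac{3}{2}$)
$- \frac{4834}{5653} + \frac{H{\left(75 \right)}}{-15272 + 1584} = - \frac{4834}{5653} - \frac{3}{2 \left(-15272 + 1584\right)} = \left(-4834\right) \frac{1}{5653} - \frac{3}{2 \left(-13688\right)} = - \frac{4834}{5653} - - \frac{3}{27376} = - \frac{4834}{5653} + \frac{3}{27376} = - \frac{132318625}{154756528}$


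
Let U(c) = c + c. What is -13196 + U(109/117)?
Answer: -1543714/117 ≈ -13194.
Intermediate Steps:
U(c) = 2*c
-13196 + U(109/117) = -13196 + 2*(109/117) = -13196 + 218/117 = -1543714/117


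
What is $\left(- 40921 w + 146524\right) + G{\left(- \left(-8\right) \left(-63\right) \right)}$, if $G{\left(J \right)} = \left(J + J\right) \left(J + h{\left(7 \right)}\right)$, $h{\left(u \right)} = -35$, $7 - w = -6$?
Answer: $157863$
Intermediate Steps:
$w = 13$ ($w = 7 - -6 = 7 + 6 = 13$)
$G{\left(J \right)} = 2 J \left(-35 + J\right)$ ($G{\left(J \right)} = \left(J + J\right) \left(J - 35\right) = 2 J \left(-35 + J\right)$)
$\left(- 40921 w + 146524\right) + G{\left(- \left(-8\right) \left(-63\right) \right)} = \left(\left(-40921\right) 13 + 146524\right) + 2 \left(- \left(-8\right) \left(-63\right)\right) \left(-35 - \left(-8\right) \left(-63\right)\right) = \left(-531973 + 146524\right) + 2 \left(\left(-1\right) 504\right) \left(-35 - 504\right) = -385449 + 2 \left(-504\right) \left(-35 - 504\right) = -385449 + 2 \left(-504\right) \left(-539\right) = -385449 + 543312 = 157863$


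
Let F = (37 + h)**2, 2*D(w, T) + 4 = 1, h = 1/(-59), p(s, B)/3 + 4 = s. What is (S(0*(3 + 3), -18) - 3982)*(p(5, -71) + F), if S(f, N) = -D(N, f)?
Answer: -37986444887/6962 ≈ -5.4563e+6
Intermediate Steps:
p(s, B) = -12 + 3*s
h = -1/59 ≈ -0.016949
D(w, T) = -3/2 (D(w, T) = -2 + (1/2)*1 = -2 + 1/2 = -3/2)
F = 4761124/3481 (F = (37 - 1/59)**2 = (2182/59)**2 = 4761124/3481 ≈ 1367.7)
S(f, N) = 3/2 (S(f, N) = -1*(-3/2) = 3/2)
(S(0*(3 + 3), -18) - 3982)*(p(5, -71) + F) = (3/2 - 3982)*((-12 + 3*5) + 4761124/3481) = -7961*((-12 + 15) + 4761124/3481)/2 = -7961*(3 + 4761124/3481)/2 = -7961/2*4771567/3481 = -37986444887/6962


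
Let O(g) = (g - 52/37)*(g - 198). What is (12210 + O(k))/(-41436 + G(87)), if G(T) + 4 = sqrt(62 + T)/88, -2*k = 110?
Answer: -8497914951680/13298566758251 - 86220728*sqrt(149)/492046970055287 ≈ -0.63901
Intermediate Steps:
k = -55 (k = -1/2*110 = -55)
G(T) = -4 + sqrt(62 + T)/88
O(g) = (-198 + g)*(-52/37 + g) (O(g) = (g - 52*1/37)*(-198 + g) = (g - 52/37)*(-198 + g) = (-52/37 + g)*(-198 + g) = (-198 + g)*(-52/37 + g))
(12210 + O(k))/(-41436 + G(87)) = (12210 + (10296/37 + (-55)**2 - 7378/37*(-55)))/(-41436 + (-4 + sqrt(62 + 87)/88)) = (12210 + (10296/37 + 3025 + 405790/37))/(-41436 + (-4 + sqrt(149)/88)) = (12210 + 528011/37)/(-41440 + sqrt(149)/88) = 979781/(37*(-41440 + sqrt(149)/88))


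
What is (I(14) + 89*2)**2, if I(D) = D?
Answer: 36864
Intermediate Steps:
(I(14) + 89*2)**2 = (14 + 89*2)**2 = (14 + 178)**2 = 192**2 = 36864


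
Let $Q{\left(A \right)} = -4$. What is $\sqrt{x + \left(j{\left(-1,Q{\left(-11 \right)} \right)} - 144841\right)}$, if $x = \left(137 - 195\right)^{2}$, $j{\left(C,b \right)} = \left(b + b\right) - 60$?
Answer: $i \sqrt{141545} \approx 376.22 i$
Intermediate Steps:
$j{\left(C,b \right)} = -60 + 2 b$ ($j{\left(C,b \right)} = 2 b - 60 = -60 + 2 b$)
$x = 3364$ ($x = \left(-58\right)^{2} = 3364$)
$\sqrt{x + \left(j{\left(-1,Q{\left(-11 \right)} \right)} - 144841\right)} = \sqrt{3364 + \left(\left(-60 + 2 \left(-4\right)\right) - 144841\right)} = \sqrt{3364 - 144909} = \sqrt{-141545} = i \sqrt{141545}$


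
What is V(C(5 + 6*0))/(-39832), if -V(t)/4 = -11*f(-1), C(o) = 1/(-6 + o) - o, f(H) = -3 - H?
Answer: 11/4979 ≈ 0.0022093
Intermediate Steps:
V(t) = -88 (V(t) = -(-44)*(-3 - 1*(-1)) = -(-44)*(-3 + 1) = -(-44)*(-2) = -4*22 = -88)
V(C(5 + 6*0))/(-39832) = -88/(-39832) = -88*(-1/39832) = 11/4979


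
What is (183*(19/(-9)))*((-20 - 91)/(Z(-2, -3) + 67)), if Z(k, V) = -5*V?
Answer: 42883/82 ≈ 522.96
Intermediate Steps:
(183*(19/(-9)))*((-20 - 91)/(Z(-2, -3) + 67)) = (183*(19/(-9)))*((-20 - 91)/(-5*(-3) + 67)) = (183*(19*(-⅑)))*(-111/(15 + 67)) = (183*(-19/9))*(-111/82) = -(-42883)/82 = -1159/3*(-111/82) = 42883/82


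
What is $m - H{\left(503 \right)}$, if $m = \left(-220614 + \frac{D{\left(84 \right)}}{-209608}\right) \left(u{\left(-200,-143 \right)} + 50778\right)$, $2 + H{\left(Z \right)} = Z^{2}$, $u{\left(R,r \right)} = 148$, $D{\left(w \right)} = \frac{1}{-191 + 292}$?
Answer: $- \frac{118927324018340947}{10585204} \approx -1.1235 \cdot 10^{10}$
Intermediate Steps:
$D{\left(w \right)} = \frac{1}{101}$
$H{\left(Z \right)} = -2 + Z^{2}$
$m = - \frac{118924645887632519}{10585204}$ ($m = \left(-220614 + \frac{1}{101 \left(-209608\right)}\right) \left(148 + 50778\right) = \left(-220614 + \frac{1}{101} \left(- \frac{1}{209608}\right)\right) 50926 = \left(-220614 - \frac{1}{21170408}\right) 50926 = \left(- \frac{4670488390513}{21170408}\right) 50926 = - \frac{118924645887632519}{10585204} \approx -1.1235 \cdot 10^{10}$)
$m - H{\left(503 \right)} = - \frac{118924645887632519}{10585204} - \left(-2 + 503^{2}\right) = - \frac{118924645887632519}{10585204} - \left(-2 + 253009\right) = - \frac{118924645887632519}{10585204} - 253007 = - \frac{118927324018340947}{10585204}$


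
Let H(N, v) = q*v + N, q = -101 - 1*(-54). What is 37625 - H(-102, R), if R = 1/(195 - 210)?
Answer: 565858/15 ≈ 37724.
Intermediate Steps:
q = -47 (q = -101 + 54 = -47)
R = -1/15 (R = 1/(-15) = -1/15 ≈ -0.066667)
H(N, v) = N - 47*v (H(N, v) = -47*v + N = N - 47*v)
37625 - H(-102, R) = 37625 - (-102 - 47*(-1/15)) = 37625 - (-102 + 47/15) = 37625 - 1*(-1483/15) = 37625 + 1483/15 = 565858/15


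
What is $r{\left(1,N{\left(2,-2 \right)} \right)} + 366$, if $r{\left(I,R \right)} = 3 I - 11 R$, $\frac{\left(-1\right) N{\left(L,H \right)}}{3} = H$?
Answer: $303$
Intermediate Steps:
$N{\left(L,H \right)} = - 3 H$
$r{\left(I,R \right)} = - 11 R + 3 I$
$r{\left(1,N{\left(2,-2 \right)} \right)} + 366 = \left(- 11 \left(\left(-3\right) \left(-2\right)\right) + 3 \cdot 1\right) + 366 = \left(\left(-11\right) 6 + 3\right) + 366 = \left(-66 + 3\right) + 366 = -63 + 366 = 303$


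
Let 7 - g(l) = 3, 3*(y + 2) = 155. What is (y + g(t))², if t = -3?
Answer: 25921/9 ≈ 2880.1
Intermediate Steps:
y = 149/3 (y = -2 + (⅓)*155 = -2 + 155/3 = 149/3 ≈ 49.667)
g(l) = 4 (g(l) = 7 - 1*3 = 7 - 3 = 4)
(y + g(t))² = (149/3 + 4)² = (161/3)² = 25921/9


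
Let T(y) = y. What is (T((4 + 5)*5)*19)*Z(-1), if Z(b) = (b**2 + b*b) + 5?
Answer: 5985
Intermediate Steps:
Z(b) = 5 + 2*b**2 (Z(b) = (b**2 + b**2) + 5 = 2*b**2 + 5 = 5 + 2*b**2)
(T((4 + 5)*5)*19)*Z(-1) = (((4 + 5)*5)*19)*(5 + 2*(-1)**2) = ((9*5)*19)*(5 + 2*1) = (45*19)*(5 + 2) = 855*7 = 5985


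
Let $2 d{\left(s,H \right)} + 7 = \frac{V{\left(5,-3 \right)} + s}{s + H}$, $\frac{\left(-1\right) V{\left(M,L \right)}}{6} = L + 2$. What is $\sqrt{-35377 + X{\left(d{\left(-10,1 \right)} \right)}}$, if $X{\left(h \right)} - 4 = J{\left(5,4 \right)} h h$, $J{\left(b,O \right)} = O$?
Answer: $\frac{2 i \sqrt{715433}}{9} \approx 187.96 i$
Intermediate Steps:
$V{\left(M,L \right)} = -12 - 6 L$ ($V{\left(M,L \right)} = - 6 \left(L + 2\right) = - 6 \left(2 + L\right) = -12 - 6 L$)
$d{\left(s,H \right)} = - \frac{7}{2} + \frac{6 + s}{2 \left(H + s\right)}$ ($d{\left(s,H \right)} = - \frac{7}{2} + \frac{\left(\left(-12 - -18\right) + s\right) \frac{1}{s + H}}{2} = - \frac{7}{2} + \frac{\left(\left(-12 + 18\right) + s\right) \frac{1}{H + s}}{2} = - \frac{7}{2} + \frac{\left(6 + s\right) \frac{1}{H + s}}{2} = - \frac{7}{2} + \frac{\frac{1}{H + s} \left(6 + s\right)}{2} = - \frac{7}{2} + \frac{6 + s}{2 \left(H + s\right)}$)
$X{\left(h \right)} = 4 + 4 h^{2}$ ($X{\left(h \right)} = 4 + 4 h h = 4 + 4 h^{2}$)
$\sqrt{-35377 + X{\left(d{\left(-10,1 \right)} \right)}} = \sqrt{-35377 + \left(4 + 4 \left(\frac{3 - -30 - \frac{7}{2}}{1 - 10}\right)^{2}\right)} = \sqrt{-35377 + \left(4 + 4 \left(\frac{3 + 30 - \frac{7}{2}}{-9}\right)^{2}\right)} = \sqrt{-35377 + \left(4 + 4 \left(\left(- \frac{1}{9}\right) \frac{59}{2}\right)^{2}\right)} = \sqrt{-35377 + \left(4 + 4 \left(- \frac{59}{18}\right)^{2}\right)} = \sqrt{-35377 + \left(4 + 4 \cdot \frac{3481}{324}\right)} = \sqrt{-35377 + \left(4 + \frac{3481}{81}\right)} = \sqrt{-35377 + \frac{3805}{81}} = \sqrt{- \frac{2861732}{81}} = \frac{2 i \sqrt{715433}}{9}$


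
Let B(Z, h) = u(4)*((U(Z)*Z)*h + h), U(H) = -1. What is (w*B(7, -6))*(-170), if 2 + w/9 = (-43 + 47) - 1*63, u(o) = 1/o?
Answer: 839970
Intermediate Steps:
u(o) = 1/o
w = -549 (w = -18 + 9*((-43 + 47) - 1*63) = -18 + 9*(4 - 63) = -18 + 9*(-59) = -18 - 531 = -549)
B(Z, h) = h/4 - Z*h/4 (B(Z, h) = ((-Z)*h + h)/4 = (-Z*h + h)/4 = (h - Z*h)/4 = h/4 - Z*h/4)
(w*B(7, -6))*(-170) = -549*(-6)*(1 - 1*7)/4*(-170) = -549*(-6)*(1 - 7)/4*(-170) = -549*(-6)*(-6)/4*(-170) = -549*9*(-170) = -4941*(-170) = 839970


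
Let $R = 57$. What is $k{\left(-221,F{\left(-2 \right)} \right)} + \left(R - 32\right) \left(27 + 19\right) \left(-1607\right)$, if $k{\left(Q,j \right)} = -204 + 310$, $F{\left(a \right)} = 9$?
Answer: $-1847944$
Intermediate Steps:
$k{\left(Q,j \right)} = 106$
$k{\left(-221,F{\left(-2 \right)} \right)} + \left(R - 32\right) \left(27 + 19\right) \left(-1607\right) = 106 + \left(57 - 32\right) \left(27 + 19\right) \left(-1607\right) = 106 + 25 \cdot 46 \left(-1607\right) = 106 + 1150 \left(-1607\right) = 106 - 1848050 = -1847944$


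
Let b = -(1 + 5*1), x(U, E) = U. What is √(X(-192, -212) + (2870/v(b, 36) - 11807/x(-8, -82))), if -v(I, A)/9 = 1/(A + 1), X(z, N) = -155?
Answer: I*√1508834/12 ≈ 102.36*I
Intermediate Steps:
b = -6 (b = -(1 + 5) = -1*6 = -6)
v(I, A) = -9/(1 + A) (v(I, A) = -9/(A + 1) = -9/(1 + A))
√(X(-192, -212) + (2870/v(b, 36) - 11807/x(-8, -82))) = √(-155 + (2870/((-9/(1 + 36))) - 11807/(-8))) = √(-155 + (2870/((-9/37)) - 11807*(-⅛))) = √(-155 + (2870/((-9*1/37)) + 11807/8)) = √(-155 + (2870/(-9/37) + 11807/8)) = √(-155 + (2870*(-37/9) + 11807/8)) = √(-155 + (-106190/9 + 11807/8)) = √(-155 - 743257/72) = √(-754417/72) = I*√1508834/12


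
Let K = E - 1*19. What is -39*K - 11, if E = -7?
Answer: 1003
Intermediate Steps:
K = -26 (K = -7 - 1*19 = -7 - 19 = -26)
-39*K - 11 = -39*(-26) - 11 = 1014 - 11 = 1003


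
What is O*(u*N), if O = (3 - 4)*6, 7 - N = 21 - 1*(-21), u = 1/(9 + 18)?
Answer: 70/9 ≈ 7.7778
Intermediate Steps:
u = 1/27 ≈ 0.037037
N = -35 (N = 7 - (21 - 1*(-21)) = 7 - (21 + 21) = 7 - 1*42 = 7 - 42 = -35)
O = -6 (O = -1*6 = -6)
O*(u*N) = -2*(-35)/9 = -6*(-35/27) = 70/9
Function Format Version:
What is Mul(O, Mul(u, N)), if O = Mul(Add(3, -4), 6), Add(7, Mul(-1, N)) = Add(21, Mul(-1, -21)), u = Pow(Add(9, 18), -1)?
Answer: Rational(70, 9) ≈ 7.7778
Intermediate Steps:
u = Rational(1, 27) (u = Pow(27, -1) = Rational(1, 27) ≈ 0.037037)
N = -35 (N = Add(7, Mul(-1, Add(21, Mul(-1, -21)))) = Add(7, Mul(-1, Add(21, 21))) = Add(7, Mul(-1, 42)) = Add(7, -42) = -35)
O = -6 (O = Mul(-1, 6) = -6)
Mul(O, Mul(u, N)) = Mul(-6, Mul(Rational(1, 27), -35)) = Mul(-6, Rational(-35, 27)) = Rational(70, 9)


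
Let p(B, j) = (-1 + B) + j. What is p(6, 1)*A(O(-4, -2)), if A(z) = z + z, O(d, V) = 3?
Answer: 36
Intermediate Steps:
p(B, j) = -1 + B + j
A(z) = 2*z
p(6, 1)*A(O(-4, -2)) = (-1 + 6 + 1)*(2*3) = 6*6 = 36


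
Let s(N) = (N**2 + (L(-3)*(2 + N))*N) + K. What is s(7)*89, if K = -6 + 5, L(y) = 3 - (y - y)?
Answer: 21093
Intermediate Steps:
L(y) = 3 (L(y) = 3 - 1*0 = 3 + 0 = 3)
K = -1
s(N) = -1 + N**2 + N*(6 + 3*N) (s(N) = (N**2 + (3*(2 + N))*N) - 1 = (N**2 + (6 + 3*N)*N) - 1 = (N**2 + N*(6 + 3*N)) - 1 = -1 + N**2 + N*(6 + 3*N))
s(7)*89 = (-1 + 4*7**2 + 6*7)*89 = (-1 + 4*49 + 42)*89 = (-1 + 196 + 42)*89 = 237*89 = 21093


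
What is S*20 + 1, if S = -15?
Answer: -299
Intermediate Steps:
S*20 + 1 = -15*20 + 1 = -300 + 1 = -299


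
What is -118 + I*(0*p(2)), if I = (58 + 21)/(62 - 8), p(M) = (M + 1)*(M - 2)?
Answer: -118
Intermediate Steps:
p(M) = (1 + M)*(-2 + M)
I = 79/54 ≈ 1.4630
-118 + I*(0*p(2)) = -118 + 79*(0*(-2 + 2² - 1*2))/54 = -118 + 79*(0*(-2 + 4 - 2))/54 = -118 + 79*(0*0)/54 = -118 + (79/54)*0 = -118 + 0 = -118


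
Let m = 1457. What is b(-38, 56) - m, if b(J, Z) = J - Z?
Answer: -1551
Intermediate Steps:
b(-38, 56) - m = (-38 - 1*56) - 1*1457 = (-38 - 56) - 1457 = -94 - 1457 = -1551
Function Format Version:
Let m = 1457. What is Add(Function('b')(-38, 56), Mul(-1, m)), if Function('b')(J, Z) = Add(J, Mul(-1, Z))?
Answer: -1551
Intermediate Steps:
Add(Function('b')(-38, 56), Mul(-1, m)) = Add(Add(-38, Mul(-1, 56)), Mul(-1, 1457)) = Add(Add(-38, -56), -1457) = Add(-94, -1457) = -1551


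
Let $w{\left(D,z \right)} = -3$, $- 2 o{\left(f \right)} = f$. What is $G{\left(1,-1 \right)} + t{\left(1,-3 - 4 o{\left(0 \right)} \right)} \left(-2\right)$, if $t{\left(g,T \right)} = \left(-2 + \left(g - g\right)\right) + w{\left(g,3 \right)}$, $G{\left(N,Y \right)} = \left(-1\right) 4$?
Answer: $6$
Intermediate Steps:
$o{\left(f \right)} = - \frac{f}{2}$
$G{\left(N,Y \right)} = -4$
$t{\left(g,T \right)} = -5$ ($t{\left(g,T \right)} = \left(-2 + \left(g - g\right)\right) - 3 = \left(-2 + 0\right) - 3 = -2 - 3 = -5$)
$G{\left(1,-1 \right)} + t{\left(1,-3 - 4 o{\left(0 \right)} \right)} \left(-2\right) = -4 - -10 = -4 + 10 = 6$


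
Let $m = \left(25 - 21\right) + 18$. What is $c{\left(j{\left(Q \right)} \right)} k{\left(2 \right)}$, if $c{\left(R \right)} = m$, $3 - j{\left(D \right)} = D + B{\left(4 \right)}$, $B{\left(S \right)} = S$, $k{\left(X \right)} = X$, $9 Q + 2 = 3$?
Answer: $44$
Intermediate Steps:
$Q = \frac{1}{9}$ ($Q = - \frac{2}{9} + \frac{1}{9} \cdot 3 = - \frac{2}{9} + \frac{1}{3} = \frac{1}{9} \approx 0.11111$)
$j{\left(D \right)} = -1 - D$ ($j{\left(D \right)} = 3 - \left(D + 4\right) = 3 - \left(4 + D\right) = -1 - D$)
$m = 22$ ($m = 4 + 18 = 22$)
$c{\left(R \right)} = 22$
$c{\left(j{\left(Q \right)} \right)} k{\left(2 \right)} = 22 \cdot 2 = 44$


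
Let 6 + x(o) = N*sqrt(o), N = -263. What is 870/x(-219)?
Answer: -1740/5049349 + 76270*I*sqrt(219)/5049349 ≈ -0.0003446 + 0.22353*I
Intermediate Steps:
x(o) = -6 - 263*sqrt(o)
870/x(-219) = 870/(-6 - 263*I*sqrt(219))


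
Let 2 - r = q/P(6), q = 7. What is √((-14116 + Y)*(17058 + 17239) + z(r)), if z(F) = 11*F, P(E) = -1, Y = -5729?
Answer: 3*I*√75624874 ≈ 26089.0*I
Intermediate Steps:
r = 9 (r = 2 - 7/(-1) = 2 - 7*(-1) = 2 - 1*(-7) = 2 + 7 = 9)
√((-14116 + Y)*(17058 + 17239) + z(r)) = √((-14116 - 5729)*(17058 + 17239) + 11*9) = √(-19845*34297 + 99) = √(-680623965 + 99) = √(-680623866) = 3*I*√75624874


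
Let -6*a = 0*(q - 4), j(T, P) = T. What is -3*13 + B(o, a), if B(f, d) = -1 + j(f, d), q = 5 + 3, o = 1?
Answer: -39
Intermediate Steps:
q = 8
a = 0 (a = -0*(8 - 4) = -0*4 = -⅙*0 = 0)
B(f, d) = -1 + f
-3*13 + B(o, a) = -3*13 + (-1 + 1) = -39 + 0 = -39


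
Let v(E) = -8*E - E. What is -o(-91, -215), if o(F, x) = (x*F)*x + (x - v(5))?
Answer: 4206645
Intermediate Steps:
v(E) = -9*E
o(F, x) = 45 + x + F*x**2 (o(F, x) = (x*F)*x + (x - (-9)*5) = (F*x)*x + (x - 1*(-45)) = F*x**2 + (x + 45) = F*x**2 + (45 + x) = 45 + x + F*x**2)
-o(-91, -215) = -(45 - 215 - 91*(-215)**2) = -(45 - 215 - 91*46225) = -(45 - 215 - 4206475) = -1*(-4206645) = 4206645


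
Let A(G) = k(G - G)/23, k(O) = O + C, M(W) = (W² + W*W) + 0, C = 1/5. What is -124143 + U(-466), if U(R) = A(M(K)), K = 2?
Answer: -14276444/115 ≈ -1.2414e+5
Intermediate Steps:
C = ⅕ ≈ 0.20000
M(W) = 2*W² (M(W) = (W² + W²) + 0 = 2*W² + 0 = 2*W²)
k(O) = ⅕ + O (k(O) = O + ⅕ = ⅕ + O)
A(G) = 1/115 (A(G) = (⅕ + (G - G))/23 = (⅕ + 0)*(1/23) = (⅕)*(1/23) = 1/115)
U(R) = 1/115
-124143 + U(-466) = -124143 + 1/115 = -14276444/115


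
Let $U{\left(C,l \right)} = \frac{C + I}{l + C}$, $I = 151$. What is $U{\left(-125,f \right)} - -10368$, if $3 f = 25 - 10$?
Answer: $\frac{622067}{60} \approx 10368.0$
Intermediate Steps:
$f = 5$ ($f = \frac{25 - 10}{3} = \frac{1}{3} \cdot 15 = 5$)
$U{\left(C,l \right)} = \frac{151 + C}{C + l}$ ($U{\left(C,l \right)} = \frac{C + 151}{l + C} = \frac{151 + C}{C + l}$)
$U{\left(-125,f \right)} - -10368 = \frac{151 - 125}{-125 + 5} - -10368 = \frac{1}{-120} \cdot 26 + 10368 = \left(- \frac{1}{120}\right) 26 + 10368 = - \frac{13}{60} + 10368 = \frac{622067}{60}$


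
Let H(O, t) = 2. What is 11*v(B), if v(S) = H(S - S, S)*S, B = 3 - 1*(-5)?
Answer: 176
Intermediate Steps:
B = 8 (B = 3 + 5 = 8)
v(S) = 2*S
11*v(B) = 11*(2*8) = 11*16 = 176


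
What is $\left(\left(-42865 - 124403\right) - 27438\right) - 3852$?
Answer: $-198558$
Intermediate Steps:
$\left(\left(-42865 - 124403\right) - 27438\right) - 3852 = \left(-167268 - 27438\right) - 3852 = -194706 - 3852 = -198558$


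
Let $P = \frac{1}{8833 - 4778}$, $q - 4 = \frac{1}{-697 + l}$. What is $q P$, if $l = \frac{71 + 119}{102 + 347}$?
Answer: $\frac{1250603}{1268253965} \approx 0.00098608$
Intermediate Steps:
$l = \frac{190}{449} \approx 0.42316$
$q = \frac{1250603}{312763}$ ($q = 4 + \frac{1}{-697 + \frac{190}{449}} = 4 + \frac{1}{- \frac{312763}{449}} = 4 - \frac{449}{312763} = \frac{1250603}{312763} \approx 3.9986$)
$P = \frac{1}{4055} \approx 0.00024661$
$q P = \frac{1250603}{312763} \cdot \frac{1}{4055} = \frac{1250603}{1268253965}$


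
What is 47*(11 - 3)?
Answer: 376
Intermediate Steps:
47*(11 - 3) = 47*8 = 376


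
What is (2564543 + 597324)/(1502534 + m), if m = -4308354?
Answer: -3161867/2805820 ≈ -1.1269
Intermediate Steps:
(2564543 + 597324)/(1502534 + m) = (2564543 + 597324)/(1502534 - 4308354) = 3161867/(-2805820) = 3161867*(-1/2805820) = -3161867/2805820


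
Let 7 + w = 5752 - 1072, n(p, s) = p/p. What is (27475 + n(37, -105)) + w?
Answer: 32149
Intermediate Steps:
n(p, s) = 1
w = 4673 (w = -7 + (5752 - 1072) = -7 + 4680 = 4673)
(27475 + n(37, -105)) + w = (27475 + 1) + 4673 = 27476 + 4673 = 32149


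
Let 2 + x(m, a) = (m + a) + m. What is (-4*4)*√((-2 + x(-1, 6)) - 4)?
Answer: -32*I ≈ -32.0*I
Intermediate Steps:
x(m, a) = -2 + a + 2*m (x(m, a) = -2 + ((m + a) + m) = -2 + ((a + m) + m) = -2 + (a + 2*m) = -2 + a + 2*m)
(-4*4)*√((-2 + x(-1, 6)) - 4) = (-4*4)*√((-2 + (-2 + 6 + 2*(-1))) - 4) = -16*√((-2 + (-2 + 6 - 2)) - 4) = -16*√((-2 + 2) - 4) = -16*√(0 - 4) = -32*I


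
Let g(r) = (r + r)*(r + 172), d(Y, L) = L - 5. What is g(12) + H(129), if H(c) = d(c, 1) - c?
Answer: 4283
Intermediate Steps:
d(Y, L) = -5 + L
g(r) = 2*r*(172 + r) (g(r) = (2*r)*(172 + r) = 2*r*(172 + r))
H(c) = -4 - c (H(c) = (-5 + 1) - c = -4 - c)
g(12) + H(129) = 2*12*(172 + 12) + (-4 - 1*129) = 2*12*184 + (-4 - 129) = 4416 - 133 = 4283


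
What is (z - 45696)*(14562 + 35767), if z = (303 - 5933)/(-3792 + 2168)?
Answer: -1867323518873/812 ≈ -2.2997e+9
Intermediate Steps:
z = 2815/812 (z = -5630/(-1624) = -5630*(-1/1624) = 2815/812 ≈ 3.4667)
(z - 45696)*(14562 + 35767) = (2815/812 - 45696)*(14562 + 35767) = -37102337/812*50329 = -1867323518873/812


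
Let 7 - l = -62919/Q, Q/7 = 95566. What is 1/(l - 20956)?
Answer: -668962/14014022019 ≈ -4.7735e-5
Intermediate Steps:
Q = 668962 (Q = 7*95566 = 668962)
l = 4745653/668962 (l = 7 - (-62919)/668962 = 7 - 1*(-62919/668962) = 7 + 62919/668962 = 4745653/668962 ≈ 7.0941)
1/(l - 20956) = 1/(4745653/668962 - 20956) = 1/(-14014022019/668962) = -668962/14014022019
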